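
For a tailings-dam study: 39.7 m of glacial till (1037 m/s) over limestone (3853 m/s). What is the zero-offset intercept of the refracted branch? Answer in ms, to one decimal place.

73.7 ms

θ_c = arcsin(V₁/V₂) = arcsin(1037/3853) = 15.61°; cos θ_c = 0.9631.
tᵢ = 2h·cos θ_c / V₁ = 2·39.7·0.9631 / 1037 = 0.07374 s.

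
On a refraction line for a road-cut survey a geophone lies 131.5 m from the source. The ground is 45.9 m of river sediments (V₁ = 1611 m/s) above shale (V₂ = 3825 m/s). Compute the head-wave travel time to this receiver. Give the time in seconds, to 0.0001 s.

0.0861 s

θ_c = arcsin(V₁/V₂) = arcsin(1611/3825) = 24.91°, cos θ_c = 0.9070.
Intercept time tᵢ = 2h cos θ_c / V₁ = 2·45.9·0.9070/1611 = 0.05168 s.
t = x/V₂ + tᵢ = 131.5/3825 + 0.05168 = 0.08606 s.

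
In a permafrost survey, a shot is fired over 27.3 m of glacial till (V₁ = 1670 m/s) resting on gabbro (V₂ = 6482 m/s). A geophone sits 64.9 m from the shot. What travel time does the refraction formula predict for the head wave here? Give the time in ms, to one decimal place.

t = x/V₂ + 2h·√(V₂²−V₁²)/(V₁V₂).
√(V₂²−V₁²) = √(6482²−1670²) = 6263.2 m/s; delay term = 2·27.3·6263.2/(1670·6482) = 0.03159 s.
t = 64.9/6482 + 0.03159 = 0.04160 s.

41.6 ms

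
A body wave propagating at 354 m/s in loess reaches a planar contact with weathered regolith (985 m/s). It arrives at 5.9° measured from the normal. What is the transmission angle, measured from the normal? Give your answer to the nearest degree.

sin θ₁/V₁ = sin θ₂/V₂ ⇒ sin θ₂ = 985·sin 5.9°/354 = 985·0.1028/354 = 0.2860.
θ₂ = arcsin 0.2860 = 16.62° from the normal.

17°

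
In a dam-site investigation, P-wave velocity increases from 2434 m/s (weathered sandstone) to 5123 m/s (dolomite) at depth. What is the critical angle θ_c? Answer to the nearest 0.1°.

28.4°

At critical incidence the refracted ray runs along the interface (θ₂ = 90°), so sin θ_c = V₁/V₂.
θ_c = arcsin(2434/5123) = arcsin 0.4751 = 28.37°.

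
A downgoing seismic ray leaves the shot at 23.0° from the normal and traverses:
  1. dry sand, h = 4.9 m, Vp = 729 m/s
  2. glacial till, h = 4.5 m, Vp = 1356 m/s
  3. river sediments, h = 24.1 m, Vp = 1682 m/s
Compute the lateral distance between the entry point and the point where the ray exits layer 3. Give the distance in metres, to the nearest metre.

57 m

Apply Snell's law at each interface; in layer i the horizontal offset is hᵢ·tan θᵢ.
Layer 1: θ = 23.00°; offset = 4.9·tan 23.00° = 2.080 m.
Layer 2: sin θ = 1356·sin 23.0°/729 = 0.7268, θ = 46.62°; offset = 4.5·tan 46.62° = 4.762 m.
Layer 3: sin θ = 1682·sin 23.0°/729 = 0.9015, θ = 64.36°; offset = 24.1·tan 64.36° = 50.208 m.
Total horizontal offset = 57.050 m.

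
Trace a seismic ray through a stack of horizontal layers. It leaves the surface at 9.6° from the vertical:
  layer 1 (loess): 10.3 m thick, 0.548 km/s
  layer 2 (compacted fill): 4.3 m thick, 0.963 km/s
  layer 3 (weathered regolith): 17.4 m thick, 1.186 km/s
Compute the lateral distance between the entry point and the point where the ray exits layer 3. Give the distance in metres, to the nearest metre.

Apply Snell's law at each interface; in layer i the horizontal offset is hᵢ·tan θᵢ.
Layer 1: θ = 9.60°; offset = 10.3·tan 9.60° = 1.742 m.
Layer 2: sin θ = 0.963·sin 9.6°/0.548 = 0.2931, θ = 17.04°; offset = 4.3·tan 17.04° = 1.318 m.
Layer 3: sin θ = 1.186·sin 9.6°/0.548 = 0.3609, θ = 21.16°; offset = 17.4·tan 21.16° = 6.734 m.
Summing the layer offsets gives 9.794 m.

10 m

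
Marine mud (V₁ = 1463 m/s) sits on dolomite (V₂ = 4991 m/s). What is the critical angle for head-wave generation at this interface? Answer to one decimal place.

17.0°

Critical incidence: sin θ_c = V₁/V₂ = 1463/4991 = 0.2931.
θ_c = arcsin 0.2931 = 17.05°.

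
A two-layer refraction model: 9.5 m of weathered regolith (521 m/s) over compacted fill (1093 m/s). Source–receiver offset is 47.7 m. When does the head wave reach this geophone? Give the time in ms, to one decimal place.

t = x/V₂ + 2h·√(V₂²−V₁²)/(V₁V₂).
√(V₂²−V₁²) = √(1093²−521²) = 960.8 m/s; delay term = 2·9.5·960.8/(521·1093) = 0.03206 s.
t = 47.7/1093 + 0.03206 = 0.07570 s.

75.7 ms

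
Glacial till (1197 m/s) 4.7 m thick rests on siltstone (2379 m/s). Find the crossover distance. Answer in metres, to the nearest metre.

x_cross = 2h·√((V₂+V₁)/(V₂−V₁)).
(V₂+V₁)/(V₂−V₁) = (2379+1197)/(2379−1197) = 3.0254; √ = 1.7394.
x_cross = 2·4.7·1.7394 = 16.35 m.

16 m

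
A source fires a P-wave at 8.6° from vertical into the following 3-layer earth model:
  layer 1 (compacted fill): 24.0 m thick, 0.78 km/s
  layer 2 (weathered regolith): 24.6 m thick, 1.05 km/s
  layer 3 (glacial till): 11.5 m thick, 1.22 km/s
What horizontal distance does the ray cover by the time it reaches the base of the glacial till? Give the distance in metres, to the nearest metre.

Ray parameter p = sin 8.6° / 0.78 km/s = 1.9171e-01 s/km.
Layer 1: θ = 8.60°; offset = 24.0·tan 8.60° = 3.630 m.
Layer 2: sin θ = p·1.05 = 0.2013 → θ = 11.61°; offset = 24.6·tan 11.61° = 5.055 m.
Layer 3: sin θ = p·1.22 = 0.2339 → θ = 13.53°; offset = 11.5·tan 13.53° = 2.766 m.
Σ offsets = 11.452 m.

11 m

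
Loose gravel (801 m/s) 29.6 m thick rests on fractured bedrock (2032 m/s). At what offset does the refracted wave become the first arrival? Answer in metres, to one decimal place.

θ_c = arcsin(801/2032) = 23.22°, so cos θ_c = 0.9190 and tᵢ = 2h cos θ_c/V₁ = 0.0679 s.
At crossover x/V₁ = x/V₂ + tᵢ ⇒ x = tᵢ/(1/V₁ − 1/V₂) = 0.06792/(1.2484e-03 − 4.9213e-04) = 89.81 m.

89.8 m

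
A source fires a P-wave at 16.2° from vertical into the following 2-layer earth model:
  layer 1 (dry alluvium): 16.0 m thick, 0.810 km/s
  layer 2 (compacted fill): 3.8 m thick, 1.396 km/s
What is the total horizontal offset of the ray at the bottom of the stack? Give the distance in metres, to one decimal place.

6.7 m

Apply Snell's law at each interface; in layer i the horizontal offset is hᵢ·tan θᵢ.
Layer 1: θ = 16.20°; offset = 16.0·tan 16.20° = 4.648 m.
Layer 2: sin θ = 1.396·sin 16.2°/0.810 = 0.4808, θ = 28.74°; offset = 3.8·tan 28.74° = 2.084 m.
Total horizontal offset = 6.732 m.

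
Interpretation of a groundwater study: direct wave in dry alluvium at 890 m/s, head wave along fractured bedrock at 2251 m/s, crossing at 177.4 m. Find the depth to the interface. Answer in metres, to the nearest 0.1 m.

58.4 m

h = (x_cross/2)·√((V₂−V₁)/(V₂+V₁)).
(V₂−V₁)/(V₂+V₁) = (2251−890)/(2251+890) = 0.4333; √ = 0.6583.
h = (177.4/2)·0.6583 = 58.39 m.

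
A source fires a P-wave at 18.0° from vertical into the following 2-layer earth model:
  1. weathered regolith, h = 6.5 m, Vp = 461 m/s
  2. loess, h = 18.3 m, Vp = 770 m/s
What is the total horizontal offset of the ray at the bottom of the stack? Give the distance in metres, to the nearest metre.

13 m

Apply Snell's law at each interface; in layer i the horizontal offset is hᵢ·tan θᵢ.
Layer 1: θ = 18.00°; offset = 6.5·tan 18.00° = 2.112 m.
Layer 2: sin θ = 770·sin 18.0°/461 = 0.5161, θ = 31.07°; offset = 18.3·tan 31.07° = 11.028 m.
Summing the layer offsets gives 13.140 m.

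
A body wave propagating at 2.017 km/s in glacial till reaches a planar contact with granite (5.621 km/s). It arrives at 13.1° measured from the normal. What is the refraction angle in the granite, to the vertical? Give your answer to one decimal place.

sin θ₁/V₁ = sin θ₂/V₂ ⇒ sin θ₂ = 5.621·sin 13.1°/2.017 = 5.621·0.2267/2.017 = 0.6316.
θ₂ = sin⁻¹(0.6316) = 39.17° (from vertical).

39.2°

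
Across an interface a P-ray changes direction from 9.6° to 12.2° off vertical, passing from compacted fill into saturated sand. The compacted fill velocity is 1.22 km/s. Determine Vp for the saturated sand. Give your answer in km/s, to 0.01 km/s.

sin 9.6° = 0.1668; sin 12.2° = 0.2113.
V₂ = V₁·(sin θ₂/sin θ₁) = 1.22·(0.2113/0.1668) = 1.55 km/s.

1.55 km/s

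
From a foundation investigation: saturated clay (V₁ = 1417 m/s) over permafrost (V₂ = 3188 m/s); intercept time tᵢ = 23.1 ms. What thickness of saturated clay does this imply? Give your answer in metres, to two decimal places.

θ_c = arcsin(1417/3188) = 26.39°; cos θ_c = 0.8958.
tᵢ = 2h cos θ_c/V₁ ⇒ h = tᵢ·V₁/(2 cos θ_c) = 0.0231·1417/(2·0.8958) = 18.27 m.

18.27 m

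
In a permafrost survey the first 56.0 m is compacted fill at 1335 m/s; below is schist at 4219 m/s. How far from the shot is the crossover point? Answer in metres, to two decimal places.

θ_c = arcsin(1335/4219) = 18.45°, so cos θ_c = 0.9486 and tᵢ = 2h cos θ_c/V₁ = 0.0796 s.
At crossover x/V₁ = x/V₂ + tᵢ ⇒ x = tᵢ/(1/V₁ − 1/V₂) = 0.07958/(7.4906e-04 − 2.3702e-04) = 155.43 m.

155.43 m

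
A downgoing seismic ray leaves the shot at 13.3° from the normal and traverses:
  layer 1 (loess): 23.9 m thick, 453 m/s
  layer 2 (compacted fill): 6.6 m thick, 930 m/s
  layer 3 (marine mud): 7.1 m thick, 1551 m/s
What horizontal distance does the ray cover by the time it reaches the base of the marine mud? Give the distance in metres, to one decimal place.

18.3 m

Ray parameter p = sin 13.3° / 453 m/s = 5.0784e-04 s/m.
Layer 1: θ = 13.30°; offset = 23.9·tan 13.30° = 5.650 m.
Layer 2: sin θ = p·930 = 0.4723 → θ = 28.18°; offset = 6.6·tan 28.18° = 3.536 m.
Layer 3: sin θ = p·1551 = 0.7877 → θ = 51.97°; offset = 7.1·tan 51.97° = 9.077 m.
Summing the layer offsets gives 18.263 m.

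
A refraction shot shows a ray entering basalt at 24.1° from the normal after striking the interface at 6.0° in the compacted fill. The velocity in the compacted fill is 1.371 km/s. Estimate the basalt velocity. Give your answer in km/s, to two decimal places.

Snell's law: sin 6.0°/V₁ = sin 24.1°/V₂.
V₂ = V₁·sin 24.1°/sin 6.0° = 1.371 × 3.9064 = 5.36 km/s.

5.36 km/s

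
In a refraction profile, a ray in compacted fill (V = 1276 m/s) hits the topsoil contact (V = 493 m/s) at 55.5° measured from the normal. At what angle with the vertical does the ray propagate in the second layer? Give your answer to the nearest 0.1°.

Snell's law: sin θ₂ = (V₂/V₁)·sin θ₁ = (493/1276)·sin 55.5° = 0.3184.
θ₂ = sin⁻¹(0.3184) = 18.57° (from vertical).

18.6°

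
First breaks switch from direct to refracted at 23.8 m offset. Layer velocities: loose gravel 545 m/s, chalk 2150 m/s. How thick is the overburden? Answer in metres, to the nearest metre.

9 m

h = (x_cross/2)·√((V₂−V₁)/(V₂+V₁)).
(V₂−V₁)/(V₂+V₁) = (2150−545)/(2150+545) = 0.5955; √ = 0.7717.
h = (23.8/2)·0.7717 = 9.18 m.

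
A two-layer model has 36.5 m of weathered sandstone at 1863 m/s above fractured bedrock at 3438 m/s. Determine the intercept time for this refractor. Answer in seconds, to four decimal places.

θ_c = arcsin(V₁/V₂) = arcsin(1863/3438) = 32.81°; cos θ_c = 0.8405.
tᵢ = 2h·cos θ_c / V₁ = 2·36.5·0.8405 / 1863 = 0.03293 s.

0.0329 s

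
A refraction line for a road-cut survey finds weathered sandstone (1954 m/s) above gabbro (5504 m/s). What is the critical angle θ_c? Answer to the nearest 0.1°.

Critical incidence: sin θ_c = V₁/V₂ = 1954/5504 = 0.3550.
θ_c = arcsin 0.3550 = 20.79°.

20.8°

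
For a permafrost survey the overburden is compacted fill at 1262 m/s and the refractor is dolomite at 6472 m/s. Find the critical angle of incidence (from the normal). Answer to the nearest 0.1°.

11.2°

Critical incidence: sin θ_c = V₁/V₂ = 1262/6472 = 0.1950.
θ_c = arcsin 0.1950 = 11.24°.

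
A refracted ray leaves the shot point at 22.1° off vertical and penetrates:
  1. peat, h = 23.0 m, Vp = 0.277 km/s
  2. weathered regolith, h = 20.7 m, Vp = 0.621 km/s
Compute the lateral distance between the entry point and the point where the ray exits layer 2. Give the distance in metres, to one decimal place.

41.8 m

p = sin θ₁/V₁ = sin 22.1°/0.277 = 1.3582e+00 s/km is conserved through the stack.
Layer 1: θ = 22.10°; offset = 23.0·tan 22.10° = 9.339 m.
Layer 2: sin θ = p·0.621 = 0.8434 → θ = 57.51°; offset = 20.7·tan 57.51° = 32.500 m.
Summing the layer offsets gives 41.839 m.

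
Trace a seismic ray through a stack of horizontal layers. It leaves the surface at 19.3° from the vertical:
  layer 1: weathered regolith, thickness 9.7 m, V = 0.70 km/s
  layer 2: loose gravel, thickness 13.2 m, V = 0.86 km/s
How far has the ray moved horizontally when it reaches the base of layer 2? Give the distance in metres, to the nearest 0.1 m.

Ray parameter p = sin 19.3° / 0.70 km/s = 4.7216e-01 s/km.
Layer 1: θ = 19.30°; offset = 9.7·tan 19.30° = 3.397 m.
Layer 2: sin θ = p·0.86 = 0.4061 → θ = 23.96°; offset = 13.2·tan 23.96° = 5.865 m.
Σ offsets = 9.262 m.

9.3 m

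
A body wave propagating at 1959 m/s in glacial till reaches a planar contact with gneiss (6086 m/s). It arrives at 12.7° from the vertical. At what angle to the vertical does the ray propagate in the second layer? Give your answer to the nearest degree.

43°

Snell's law: sin θ₂ = (V₂/V₁)·sin θ₁ = (6086/1959)·sin 12.7° = 0.6830.
θ₂ = sin⁻¹(0.6830) = 43.08° (from vertical).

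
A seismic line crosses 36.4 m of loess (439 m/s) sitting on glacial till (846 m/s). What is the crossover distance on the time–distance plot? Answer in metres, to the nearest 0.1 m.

x_cross = 2h·√((V₂+V₁)/(V₂−V₁)).
(V₂+V₁)/(V₂−V₁) = (846+439)/(846−439) = 3.1572; √ = 1.7769.
x_cross = 2·36.4·1.7769 = 129.36 m.

129.4 m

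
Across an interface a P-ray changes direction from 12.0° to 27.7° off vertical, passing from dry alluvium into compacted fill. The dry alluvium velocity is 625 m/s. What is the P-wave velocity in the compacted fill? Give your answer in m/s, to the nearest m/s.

Snell's law: sin 12.0°/V₁ = sin 27.7°/V₂.
V₂ = V₁·sin 27.7°/sin 12.0° = 625 × 2.2358 = 1397.35 m/s.

1397 m/s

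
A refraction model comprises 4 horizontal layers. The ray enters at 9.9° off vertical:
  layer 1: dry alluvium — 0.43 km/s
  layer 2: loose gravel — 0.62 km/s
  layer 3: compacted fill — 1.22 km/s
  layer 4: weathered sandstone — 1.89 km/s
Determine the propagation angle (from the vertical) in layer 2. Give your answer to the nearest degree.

Snell's law across each interface conserves sin θ / V, so sin θ_2 = V_2·sin θ₁/V₁.
sin θ_2 = 0.62 × sin 9.9° / 0.43 = 0.2479.
θ_2 = arcsin 0.2479 = 14.35°.

14°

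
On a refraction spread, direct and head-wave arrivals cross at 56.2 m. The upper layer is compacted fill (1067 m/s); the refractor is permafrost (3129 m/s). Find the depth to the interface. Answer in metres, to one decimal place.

x_cross = 2h·√((V₂+V₁)/(V₂−V₁)) → h = x_cross / (2·√((V₂+V₁)/(V₂−V₁))).
√((V₂+V₁)/(V₂−V₁)) = √((3129+1067)/(3129−1067)) = 1.4265.
h = 56.2 / (2·1.4265) = 19.70 m.

19.7 m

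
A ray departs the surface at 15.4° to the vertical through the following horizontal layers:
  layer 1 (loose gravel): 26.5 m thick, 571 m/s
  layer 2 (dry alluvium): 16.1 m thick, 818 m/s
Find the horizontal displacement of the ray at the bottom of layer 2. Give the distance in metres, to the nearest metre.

14 m

Ray parameter p = sin 15.4° / 571 m/s = 4.6507e-04 s/m.
Layer 1: θ = 15.40°; offset = 26.5·tan 15.40° = 7.299 m.
Layer 2: sin θ = p·818 = 0.3804 → θ = 22.36°; offset = 16.1·tan 22.36° = 6.623 m.
Summing the layer offsets gives 13.922 m.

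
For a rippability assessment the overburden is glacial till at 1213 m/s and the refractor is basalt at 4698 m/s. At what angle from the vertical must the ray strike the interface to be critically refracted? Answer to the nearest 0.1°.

15.0°

At critical incidence the refracted ray runs along the interface (θ₂ = 90°), so sin θ_c = V₁/V₂.
θ_c = arcsin(1213/4698) = arcsin 0.2582 = 14.96°.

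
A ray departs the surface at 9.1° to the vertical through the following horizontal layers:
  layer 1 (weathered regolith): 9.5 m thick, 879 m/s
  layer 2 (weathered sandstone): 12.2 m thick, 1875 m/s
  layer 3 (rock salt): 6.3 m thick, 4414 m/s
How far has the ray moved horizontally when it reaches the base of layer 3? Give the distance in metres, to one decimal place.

14.1 m

Apply Snell's law at each interface; in layer i the horizontal offset is hᵢ·tan θᵢ.
Layer 1: θ = 9.10°; offset = 9.5·tan 9.10° = 1.522 m.
Layer 2: sin θ = 1875·sin 9.1°/879 = 0.3374, θ = 19.72°; offset = 12.2·tan 19.72° = 4.372 m.
Layer 3: sin θ = 4414·sin 9.1°/879 = 0.7942, θ = 52.58°; offset = 6.3·tan 52.58° = 8.234 m.
Total horizontal offset = 14.128 m.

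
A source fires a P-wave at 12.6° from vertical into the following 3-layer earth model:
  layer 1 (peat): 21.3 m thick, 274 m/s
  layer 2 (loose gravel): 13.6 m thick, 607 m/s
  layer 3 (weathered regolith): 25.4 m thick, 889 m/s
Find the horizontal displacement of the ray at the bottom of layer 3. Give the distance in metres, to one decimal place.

Apply Snell's law at each interface; in layer i the horizontal offset is hᵢ·tan θᵢ.
Layer 1: θ = 12.60°; offset = 21.3·tan 12.60° = 4.761 m.
Layer 2: sin θ = 607·sin 12.6°/274 = 0.4833, θ = 28.90°; offset = 13.6·tan 28.90° = 7.507 m.
Layer 3: sin θ = 889·sin 12.6°/274 = 0.7078, θ = 45.05°; offset = 25.4·tan 45.05° = 25.448 m.
Total horizontal offset = 37.716 m.

37.7 m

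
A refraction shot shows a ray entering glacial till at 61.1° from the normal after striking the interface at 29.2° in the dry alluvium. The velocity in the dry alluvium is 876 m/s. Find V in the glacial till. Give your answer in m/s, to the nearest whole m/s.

1572 m/s

Snell's law: sin 29.2°/V₁ = sin 61.1°/V₂.
V₂ = V₁·sin 61.1°/sin 29.2° = 876 × 1.7945 = 1571.98 m/s.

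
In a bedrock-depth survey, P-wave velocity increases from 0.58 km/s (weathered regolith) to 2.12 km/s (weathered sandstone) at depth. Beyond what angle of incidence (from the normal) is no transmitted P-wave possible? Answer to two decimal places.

15.88°

Critical incidence: sin θ_c = V₁/V₂ = 0.58/2.12 = 0.2736.
θ_c = arcsin 0.2736 = 15.88°.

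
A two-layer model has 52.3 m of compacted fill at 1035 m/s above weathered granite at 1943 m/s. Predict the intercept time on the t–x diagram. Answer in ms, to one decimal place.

tᵢ = 2h·√(V₂²−V₁²)/(V₁V₂).
√(V₂²−V₁²) = √(1943²−1035²) = 1644.4 m/s.
tᵢ = 2·52.3·1644.4/(1035·1943) = 0.08553 s.

85.5 ms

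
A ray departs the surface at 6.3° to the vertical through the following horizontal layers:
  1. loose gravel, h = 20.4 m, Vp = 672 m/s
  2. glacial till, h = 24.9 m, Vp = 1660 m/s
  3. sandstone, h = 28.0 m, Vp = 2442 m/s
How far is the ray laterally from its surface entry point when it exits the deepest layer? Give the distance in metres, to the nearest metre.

21 m

Apply Snell's law at each interface; in layer i the horizontal offset is hᵢ·tan θᵢ.
Layer 1: θ = 6.30°; offset = 20.4·tan 6.30° = 2.252 m.
Layer 2: sin θ = 1660·sin 6.3°/672 = 0.2711, θ = 15.73°; offset = 24.9·tan 15.73° = 7.012 m.
Layer 3: sin θ = 2442·sin 6.3°/672 = 0.3988, θ = 23.50°; offset = 28.0·tan 23.50° = 12.175 m.
Total horizontal offset = 21.440 m.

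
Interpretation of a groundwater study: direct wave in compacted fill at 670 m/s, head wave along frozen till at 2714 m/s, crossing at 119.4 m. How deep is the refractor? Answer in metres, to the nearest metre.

46 m

x_cross = 2h·√((V₂+V₁)/(V₂−V₁)) → h = x_cross / (2·√((V₂+V₁)/(V₂−V₁))).
√((V₂+V₁)/(V₂−V₁)) = √((2714+670)/(2714−670)) = 1.2867.
h = 119.4 / (2·1.2867) = 46.40 m.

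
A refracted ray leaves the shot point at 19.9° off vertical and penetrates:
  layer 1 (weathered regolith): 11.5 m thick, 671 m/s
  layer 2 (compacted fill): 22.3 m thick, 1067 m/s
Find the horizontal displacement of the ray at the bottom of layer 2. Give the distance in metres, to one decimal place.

18.5 m

Ray parameter p = sin 19.9° / 671 m/s = 5.0727e-04 s/m.
Layer 1: θ = 19.90°; offset = 11.5·tan 19.90° = 4.163 m.
Layer 2: sin θ = p·1067 = 0.5413 → θ = 32.77°; offset = 22.3·tan 32.77° = 14.355 m.
Summing the layer offsets gives 18.517 m.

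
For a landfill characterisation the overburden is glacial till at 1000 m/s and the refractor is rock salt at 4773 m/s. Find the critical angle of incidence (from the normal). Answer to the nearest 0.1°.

12.1°

Critical incidence: sin θ_c = V₁/V₂ = 1000/4773 = 0.2095.
θ_c = arcsin 0.2095 = 12.09°.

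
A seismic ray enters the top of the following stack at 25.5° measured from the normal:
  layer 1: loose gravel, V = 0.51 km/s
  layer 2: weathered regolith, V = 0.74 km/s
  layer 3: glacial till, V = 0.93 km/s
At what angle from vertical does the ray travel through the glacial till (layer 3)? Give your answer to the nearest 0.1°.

51.7°

Snell's law across each interface conserves sin θ / V, so sin θ_3 = V_3·sin θ₁/V₁.
sin θ_3 = 0.93 × sin 25.5° / 0.51 = 0.7850.
θ_3 = arcsin 0.7850 = 51.73°.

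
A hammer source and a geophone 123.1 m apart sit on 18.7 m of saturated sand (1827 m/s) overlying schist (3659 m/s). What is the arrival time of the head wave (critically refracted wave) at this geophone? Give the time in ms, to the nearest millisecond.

θ_c = arcsin(V₁/V₂) = arcsin(1827/3659) = 29.95°, cos θ_c = 0.8664.
Intercept time tᵢ = 2h cos θ_c / V₁ = 2·18.7·0.8664/1827 = 0.01774 s.
t = x/V₂ + tᵢ = 123.1/3659 + 0.01774 = 0.05138 s.

51 ms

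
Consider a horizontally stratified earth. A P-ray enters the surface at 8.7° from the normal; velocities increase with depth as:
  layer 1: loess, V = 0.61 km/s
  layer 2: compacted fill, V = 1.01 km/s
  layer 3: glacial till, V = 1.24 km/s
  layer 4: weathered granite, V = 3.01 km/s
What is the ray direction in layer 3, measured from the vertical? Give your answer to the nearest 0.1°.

17.9°

Ray parameter p = sin 8.7° / 0.61 = 2.4797e-01 s/km.
sin θ_3 = p·V_3 = 2.4797e-01 × 1.24 = 0.3075.
θ_3 = 17.91° from the vertical.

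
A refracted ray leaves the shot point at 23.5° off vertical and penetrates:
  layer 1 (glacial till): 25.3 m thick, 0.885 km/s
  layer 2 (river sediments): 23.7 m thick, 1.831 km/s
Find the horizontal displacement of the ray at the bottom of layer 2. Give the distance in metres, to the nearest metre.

Apply Snell's law at each interface; in layer i the horizontal offset is hᵢ·tan θᵢ.
Layer 1: θ = 23.50°; offset = 25.3·tan 23.50° = 11.001 m.
Layer 2: sin θ = 1.831·sin 23.5°/0.885 = 0.8250, θ = 55.59°; offset = 23.7·tan 55.59° = 34.596 m.
Σ offsets = 45.597 m.

46 m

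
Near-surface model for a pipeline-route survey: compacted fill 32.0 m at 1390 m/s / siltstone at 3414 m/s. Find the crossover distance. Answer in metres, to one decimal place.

98.6 m

θ_c = arcsin(1390/3414) = 24.03°, so cos θ_c = 0.9134 and tᵢ = 2h cos θ_c/V₁ = 0.0421 s.
At crossover x/V₁ = x/V₂ + tᵢ ⇒ x = tᵢ/(1/V₁ − 1/V₂) = 0.04205/(7.1942e-04 − 2.9291e-04) = 98.60 m.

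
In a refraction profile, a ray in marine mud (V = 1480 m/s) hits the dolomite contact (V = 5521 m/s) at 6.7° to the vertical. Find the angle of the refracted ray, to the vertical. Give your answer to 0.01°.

Snell's law: sin θ₂ = (V₂/V₁)·sin θ₁ = (5521/1480)·sin 6.7° = 0.4352.
θ₂ = sin⁻¹(0.4352) = 25.80° (from vertical).

25.80°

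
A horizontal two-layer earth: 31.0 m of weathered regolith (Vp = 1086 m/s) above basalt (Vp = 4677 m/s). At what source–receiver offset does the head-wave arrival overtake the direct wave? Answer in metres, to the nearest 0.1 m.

θ_c = arcsin(1086/4677) = 13.43°, so cos θ_c = 0.9727 and tᵢ = 2h cos θ_c/V₁ = 0.0555 s.
At crossover x/V₁ = x/V₂ + tᵢ ⇒ x = tᵢ/(1/V₁ − 1/V₂) = 0.05553/(9.2081e-04 − 2.1381e-04) = 78.54 m.

78.5 m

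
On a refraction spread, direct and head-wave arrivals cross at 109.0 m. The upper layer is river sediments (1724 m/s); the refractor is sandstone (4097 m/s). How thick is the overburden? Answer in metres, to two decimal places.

h = (x_cross/2)·√((V₂−V₁)/(V₂+V₁)).
(V₂−V₁)/(V₂+V₁) = (4097−1724)/(4097+1724) = 0.4077; √ = 0.6385.
h = (109.0/2)·0.6385 = 34.80 m.

34.80 m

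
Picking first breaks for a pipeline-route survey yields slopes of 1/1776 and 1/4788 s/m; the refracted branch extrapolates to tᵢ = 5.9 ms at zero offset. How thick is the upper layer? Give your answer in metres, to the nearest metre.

6 m

h = tᵢ·V₁·V₂ / (2·√(V₂²−V₁²)).
√(V₂²−V₁²) = √(4788² − 1776²) = 4446.4 m/s.
h = 0.0059 s × 1776 × 4788 / (2 × 4446.4) = 5.64 m.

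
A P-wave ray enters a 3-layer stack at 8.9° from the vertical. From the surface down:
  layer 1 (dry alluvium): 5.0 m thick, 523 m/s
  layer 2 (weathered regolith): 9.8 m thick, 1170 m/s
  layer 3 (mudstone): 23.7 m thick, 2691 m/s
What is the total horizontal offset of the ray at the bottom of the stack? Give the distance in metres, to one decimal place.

35.6 m

Apply Snell's law at each interface; in layer i the horizontal offset is hᵢ·tan θᵢ.
Layer 1: θ = 8.90°; offset = 5.0·tan 8.90° = 0.783 m.
Layer 2: sin θ = 1170·sin 8.9°/523 = 0.3461, θ = 20.25°; offset = 9.8·tan 20.25° = 3.615 m.
Layer 3: sin θ = 2691·sin 8.9°/523 = 0.7960, θ = 52.75°; offset = 23.7·tan 52.75° = 31.170 m.
Σ offsets = 35.569 m.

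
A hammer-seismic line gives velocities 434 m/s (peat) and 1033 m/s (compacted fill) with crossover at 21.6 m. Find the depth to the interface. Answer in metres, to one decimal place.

6.9 m

x_cross = 2h·√((V₂+V₁)/(V₂−V₁)) → h = x_cross / (2·√((V₂+V₁)/(V₂−V₁))).
√((V₂+V₁)/(V₂−V₁)) = √((1033+434)/(1033−434)) = 1.5650.
h = 21.6 / (2·1.5650) = 6.90 m.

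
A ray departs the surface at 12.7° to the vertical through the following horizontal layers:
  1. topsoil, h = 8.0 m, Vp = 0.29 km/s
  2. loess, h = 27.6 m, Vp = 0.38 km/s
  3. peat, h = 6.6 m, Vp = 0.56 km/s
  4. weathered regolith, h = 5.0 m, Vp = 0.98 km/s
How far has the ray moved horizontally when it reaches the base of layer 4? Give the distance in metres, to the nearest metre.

19 m

Ray parameter p = sin 12.7° / 0.29 km/s = 7.5809e-01 s/km.
Layer 1: θ = 12.70°; offset = 8.0·tan 12.70° = 1.803 m.
Layer 2: sin θ = p·0.38 = 0.2881 → θ = 16.74°; offset = 27.6·tan 16.74° = 8.303 m.
Layer 3: sin θ = p·0.56 = 0.4245 → θ = 25.12°; offset = 6.6·tan 25.12° = 3.095 m.
Layer 4: sin θ = p·0.98 = 0.7429 → θ = 47.98°; offset = 5.0·tan 47.98° = 5.549 m.
Total horizontal offset = 18.750 m.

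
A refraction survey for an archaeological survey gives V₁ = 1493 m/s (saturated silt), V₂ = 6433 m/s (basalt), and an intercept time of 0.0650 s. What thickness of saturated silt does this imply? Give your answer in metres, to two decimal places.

θ_c = arcsin(1493/6433) = 13.42°; cos θ_c = 0.9727.
tᵢ = 2h cos θ_c/V₁ ⇒ h = tᵢ·V₁/(2 cos θ_c) = 0.065·1493/(2·0.9727) = 49.88 m.

49.88 m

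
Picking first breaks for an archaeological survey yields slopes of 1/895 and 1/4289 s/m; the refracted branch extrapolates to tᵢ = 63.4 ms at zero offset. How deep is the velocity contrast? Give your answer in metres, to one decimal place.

29.0 m

θ_c = arcsin(895/4289) = 12.04°; cos θ_c = 0.9780.
tᵢ = 2h cos θ_c/V₁ ⇒ h = tᵢ·V₁/(2 cos θ_c) = 0.0634·895/(2·0.9780) = 29.01 m.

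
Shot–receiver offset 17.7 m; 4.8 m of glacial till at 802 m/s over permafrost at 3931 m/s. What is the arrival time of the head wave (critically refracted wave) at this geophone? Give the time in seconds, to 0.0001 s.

t = x/V₂ + 2h·√(V₂²−V₁²)/(V₁V₂).
√(V₂²−V₁²) = √(3931²−802²) = 3848.3 m/s; delay term = 2·4.8·3848.3/(802·3931) = 0.01172 s.
t = 17.7/3931 + 0.01172 = 0.01622 s.

0.0162 s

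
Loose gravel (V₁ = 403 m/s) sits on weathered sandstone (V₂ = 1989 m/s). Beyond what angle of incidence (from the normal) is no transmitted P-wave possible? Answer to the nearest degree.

At critical incidence the refracted ray runs along the interface (θ₂ = 90°), so sin θ_c = V₁/V₂.
θ_c = arcsin(403/1989) = arcsin 0.2026 = 11.69°.

12°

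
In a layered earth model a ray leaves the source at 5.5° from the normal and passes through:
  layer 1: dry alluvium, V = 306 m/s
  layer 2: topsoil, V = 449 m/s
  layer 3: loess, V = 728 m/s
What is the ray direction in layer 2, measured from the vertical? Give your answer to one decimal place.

Ray parameter p = sin 5.5° / 306 = 3.1322e-04 s/m.
sin θ_2 = p·V_2 = 3.1322e-04 × 449 = 0.1406.
θ_2 = 8.08° from the vertical.

8.1°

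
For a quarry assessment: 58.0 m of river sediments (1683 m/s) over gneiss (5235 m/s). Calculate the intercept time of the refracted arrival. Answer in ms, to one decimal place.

65.3 ms

tᵢ = 2h·√(V₂²−V₁²)/(V₁V₂).
√(V₂²−V₁²) = √(5235²−1683²) = 4957.1 m/s.
tᵢ = 2·58.0·4957.1/(1683·5235) = 0.06527 s.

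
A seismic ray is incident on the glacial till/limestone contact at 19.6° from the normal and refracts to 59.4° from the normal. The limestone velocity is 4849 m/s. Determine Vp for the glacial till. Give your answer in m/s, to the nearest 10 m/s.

1890 m/s

Snell's law: sin 19.6°/V₁ = sin 59.4°/V₂.
V₁ = V₂·sin 19.6°/sin 59.4° = 4849 × 0.3897 = 1889.77 m/s.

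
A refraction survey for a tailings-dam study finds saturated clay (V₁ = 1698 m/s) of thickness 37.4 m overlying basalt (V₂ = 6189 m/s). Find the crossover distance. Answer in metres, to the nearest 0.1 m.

99.1 m

θ_c = arcsin(1698/6189) = 15.92°, so cos θ_c = 0.9616 and tᵢ = 2h cos θ_c/V₁ = 0.0424 s.
At crossover x/V₁ = x/V₂ + tᵢ ⇒ x = tᵢ/(1/V₁ − 1/V₂) = 0.04236/(5.8893e-04 − 1.6158e-04) = 99.13 m.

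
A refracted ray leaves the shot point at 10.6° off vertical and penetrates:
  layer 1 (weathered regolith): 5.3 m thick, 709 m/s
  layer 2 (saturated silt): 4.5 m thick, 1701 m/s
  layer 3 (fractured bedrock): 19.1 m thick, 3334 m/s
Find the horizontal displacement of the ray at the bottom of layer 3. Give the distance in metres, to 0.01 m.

p = sin θ₁/V₁ = sin 10.6°/709 = 2.5945e-04 s/m is conserved through the stack.
Layer 1: θ = 10.60°; offset = 5.3·tan 10.60° = 0.9919 m.
Layer 2: sin θ = p·1701 = 0.4413 → θ = 26.19°; offset = 4.5·tan 26.19° = 2.2132 m.
Layer 3: sin θ = p·3334 = 0.8650 → θ = 59.88°; offset = 19.1·tan 59.88° = 32.9282 m.
Σ offsets = 36.1332 m.

36.13 m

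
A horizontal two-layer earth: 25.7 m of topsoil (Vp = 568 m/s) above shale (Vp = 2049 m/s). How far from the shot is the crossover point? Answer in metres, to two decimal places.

x_cross = 2h·√((V₂+V₁)/(V₂−V₁)).
(V₂+V₁)/(V₂−V₁) = (2049+568)/(2049−568) = 1.7670; √ = 1.3293.
x_cross = 2·25.7·1.3293 = 68.33 m.

68.33 m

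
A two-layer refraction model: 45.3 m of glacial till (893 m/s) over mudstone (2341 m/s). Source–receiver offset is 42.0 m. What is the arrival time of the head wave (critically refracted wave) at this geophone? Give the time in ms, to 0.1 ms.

t = x/V₂ + 2h·√(V₂²−V₁²)/(V₁V₂).
√(V₂²−V₁²) = √(2341²−893²) = 2164.0 m/s; delay term = 2·45.3·2164.0/(893·2341) = 0.09378 s.
t = 42.0/2341 + 0.09378 = 0.11173 s.

111.7 ms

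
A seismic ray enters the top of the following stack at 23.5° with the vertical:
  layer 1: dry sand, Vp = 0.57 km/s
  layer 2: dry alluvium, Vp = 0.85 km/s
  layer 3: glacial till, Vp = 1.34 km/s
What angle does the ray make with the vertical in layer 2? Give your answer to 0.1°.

Snell's law across each interface conserves sin θ / V, so sin θ_2 = V_2·sin θ₁/V₁.
sin θ_2 = 0.85 × sin 23.5° / 0.57 = 0.5946.
θ_2 = 36.49° from the vertical.

36.5°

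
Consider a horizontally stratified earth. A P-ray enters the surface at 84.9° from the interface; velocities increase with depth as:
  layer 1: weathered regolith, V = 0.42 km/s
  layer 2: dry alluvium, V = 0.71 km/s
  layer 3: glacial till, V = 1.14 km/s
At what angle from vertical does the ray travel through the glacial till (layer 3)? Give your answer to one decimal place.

From the normal: θ₁ = 90° − 84.9° = 5.1°.
Snell's law across each interface conserves sin θ / V, so sin θ_3 = V_3·sin θ₁/V₁.
sin θ_3 = 1.14 × sin 5.1° / 0.42 = 0.2413.
θ_3 = arcsin 0.2413 = 13.96°.

14.0°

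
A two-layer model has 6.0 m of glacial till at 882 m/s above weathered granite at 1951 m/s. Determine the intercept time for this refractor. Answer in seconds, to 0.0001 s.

θ_c = arcsin(V₁/V₂) = arcsin(882/1951) = 26.88°; cos θ_c = 0.8920.
tᵢ = 2h·cos θ_c / V₁ = 2·6.0·0.8920 / 882 = 0.01214 s.

0.0121 s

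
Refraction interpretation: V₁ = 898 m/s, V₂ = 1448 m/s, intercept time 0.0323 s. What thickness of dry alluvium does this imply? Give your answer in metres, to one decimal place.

18.5 m

θ_c = arcsin(898/1448) = 38.33°; cos θ_c = 0.7845.
tᵢ = 2h cos θ_c/V₁ ⇒ h = tᵢ·V₁/(2 cos θ_c) = 0.0323·898/(2·0.7845) = 18.49 m.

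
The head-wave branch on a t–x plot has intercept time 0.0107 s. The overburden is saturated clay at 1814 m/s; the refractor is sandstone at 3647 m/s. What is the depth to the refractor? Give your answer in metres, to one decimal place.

11.2 m

h = tᵢ·V₁·V₂ / (2·√(V₂²−V₁²)).
√(V₂²−V₁²) = √(3647² − 1814²) = 3163.9 m/s.
h = 0.0107 s × 1814 × 3647 / (2 × 3163.9) = 11.19 m.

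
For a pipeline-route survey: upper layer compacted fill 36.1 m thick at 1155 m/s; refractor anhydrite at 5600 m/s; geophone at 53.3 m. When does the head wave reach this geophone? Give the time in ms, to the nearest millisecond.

71 ms

θ_c = arcsin(V₁/V₂) = arcsin(1155/5600) = 11.90°, cos θ_c = 0.9785.
Intercept time tᵢ = 2h cos θ_c / V₁ = 2·36.1·0.9785/1155 = 0.06117 s.
t = x/V₂ + tᵢ = 53.3/5600 + 0.06117 = 0.07068 s.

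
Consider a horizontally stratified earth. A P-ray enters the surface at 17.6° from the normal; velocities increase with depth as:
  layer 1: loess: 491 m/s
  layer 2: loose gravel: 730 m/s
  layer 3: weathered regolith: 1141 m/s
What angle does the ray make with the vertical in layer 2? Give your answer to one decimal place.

Ray parameter p = sin 17.6° / 491 = 6.1582e-04 s/m.
sin θ_2 = p·V_2 = 6.1582e-04 × 730 = 0.4496.
θ_2 = arcsin 0.4496 = 26.71°.

26.7°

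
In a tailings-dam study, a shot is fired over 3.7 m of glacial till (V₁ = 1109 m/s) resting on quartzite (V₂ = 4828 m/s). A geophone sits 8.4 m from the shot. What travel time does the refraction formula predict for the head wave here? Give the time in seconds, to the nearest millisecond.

0.008 s

θ_c = arcsin(V₁/V₂) = arcsin(1109/4828) = 13.28°, cos θ_c = 0.9733.
Intercept time tᵢ = 2h cos θ_c / V₁ = 2·3.7·0.9733/1109 = 0.00649 s.
t = x/V₂ + tᵢ = 8.4/4828 + 0.00649 = 0.00823 s.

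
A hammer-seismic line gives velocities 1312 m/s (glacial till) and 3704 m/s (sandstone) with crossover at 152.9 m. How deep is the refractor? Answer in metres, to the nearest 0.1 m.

x_cross = 2h·√((V₂+V₁)/(V₂−V₁)) → h = x_cross / (2·√((V₂+V₁)/(V₂−V₁))).
√((V₂+V₁)/(V₂−V₁)) = √((3704+1312)/(3704−1312)) = 1.4481.
h = 152.9 / (2·1.4481) = 52.79 m.

52.8 m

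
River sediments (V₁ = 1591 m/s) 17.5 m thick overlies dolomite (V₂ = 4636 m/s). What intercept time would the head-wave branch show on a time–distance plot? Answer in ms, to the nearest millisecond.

21 ms

tᵢ = 2h·√(V₂²−V₁²)/(V₁V₂).
√(V₂²−V₁²) = √(4636²−1591²) = 4354.4 m/s.
tᵢ = 2·17.5·4354.4/(1591·4636) = 0.02066 s.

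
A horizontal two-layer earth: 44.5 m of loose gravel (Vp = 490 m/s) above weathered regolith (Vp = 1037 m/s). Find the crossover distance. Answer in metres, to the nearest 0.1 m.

148.7 m

x_cross = 2h·√((V₂+V₁)/(V₂−V₁)).
(V₂+V₁)/(V₂−V₁) = (1037+490)/(1037−490) = 2.7916; √ = 1.6708.
x_cross = 2·44.5·1.6708 = 148.70 m.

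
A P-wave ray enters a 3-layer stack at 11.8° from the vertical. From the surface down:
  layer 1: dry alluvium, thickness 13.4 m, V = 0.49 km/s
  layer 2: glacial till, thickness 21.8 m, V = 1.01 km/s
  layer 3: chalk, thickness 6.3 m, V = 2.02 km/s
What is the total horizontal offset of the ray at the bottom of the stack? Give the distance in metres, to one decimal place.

p = sin θ₁/V₁ = sin 11.8°/0.49 = 4.1734e-01 s/km is conserved through the stack.
Layer 1: θ = 11.80°; offset = 13.4·tan 11.80° = 2.799 m.
Layer 2: sin θ = p·1.01 = 0.4215 → θ = 24.93°; offset = 21.8·tan 24.93° = 10.133 m.
Layer 3: sin θ = p·2.02 = 0.8430 → θ = 57.46°; offset = 6.3·tan 57.46° = 9.874 m.
Summing the layer offsets gives 22.807 m.

22.8 m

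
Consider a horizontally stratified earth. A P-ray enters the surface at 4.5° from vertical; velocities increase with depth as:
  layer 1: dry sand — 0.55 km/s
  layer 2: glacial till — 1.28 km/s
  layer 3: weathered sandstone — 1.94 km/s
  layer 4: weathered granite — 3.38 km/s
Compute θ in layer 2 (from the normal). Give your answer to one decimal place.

Snell's law across each interface conserves sin θ / V, so sin θ_2 = V_2·sin θ₁/V₁.
sin θ_2 = 1.28 × sin 4.5° / 0.55 = 0.1826.
θ_2 = 10.52° from the vertical.

10.5°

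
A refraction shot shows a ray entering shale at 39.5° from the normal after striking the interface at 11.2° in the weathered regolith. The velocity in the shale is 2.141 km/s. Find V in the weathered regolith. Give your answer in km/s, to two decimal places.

Snell's law: sin 11.2°/V₁ = sin 39.5°/V₂.
V₁ = V₂·sin 11.2°/sin 39.5° = 2.141 × 0.3054 = 0.65 km/s.

0.65 km/s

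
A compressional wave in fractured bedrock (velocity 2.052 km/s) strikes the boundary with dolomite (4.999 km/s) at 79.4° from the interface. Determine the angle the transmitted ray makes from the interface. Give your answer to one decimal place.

Convert to the normal: θ₁ = 90° − 79.4° = 10.6°.
Snell's law: sin θ₂ = (V₂/V₁)·sin θ₁ = (4.999/2.052)·sin 10.6° = 0.4481.
θ₂ = sin⁻¹(0.4481) = 26.62° (from vertical).
From the interface: 90° − 26.62° = 63.38°.

63.4°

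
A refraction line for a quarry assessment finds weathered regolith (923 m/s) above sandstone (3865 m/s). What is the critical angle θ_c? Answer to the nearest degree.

14°

At critical incidence the refracted ray runs along the interface (θ₂ = 90°), so sin θ_c = V₁/V₂.
θ_c = arcsin(923/3865) = arcsin 0.2388 = 13.82°.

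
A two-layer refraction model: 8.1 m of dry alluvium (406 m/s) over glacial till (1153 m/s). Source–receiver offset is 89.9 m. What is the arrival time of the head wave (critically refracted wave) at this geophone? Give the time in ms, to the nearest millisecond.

t = x/V₂ + 2h·√(V₂²−V₁²)/(V₁V₂).
√(V₂²−V₁²) = √(1153²−406²) = 1079.2 m/s; delay term = 2·8.1·1079.2/(406·1153) = 0.03735 s.
t = 89.9/1153 + 0.03735 = 0.11532 s.

115 ms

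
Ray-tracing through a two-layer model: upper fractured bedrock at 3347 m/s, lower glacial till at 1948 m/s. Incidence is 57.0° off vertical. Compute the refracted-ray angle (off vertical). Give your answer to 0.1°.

sin θ₁/V₁ = sin θ₂/V₂ ⇒ sin θ₂ = 1948·sin 57.0°/3347 = 1948·0.8387/3347 = 0.4881.
θ₂ = sin⁻¹(0.4881) = 29.22° (from vertical).

29.2°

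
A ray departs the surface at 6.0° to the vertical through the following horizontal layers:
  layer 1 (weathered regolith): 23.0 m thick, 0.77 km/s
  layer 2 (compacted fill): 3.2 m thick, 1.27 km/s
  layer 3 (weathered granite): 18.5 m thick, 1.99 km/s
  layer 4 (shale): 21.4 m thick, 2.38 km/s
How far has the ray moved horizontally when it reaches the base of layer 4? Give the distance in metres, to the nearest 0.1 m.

15.5 m

p = sin θ₁/V₁ = sin 6.0°/0.77 = 1.3575e-01 s/km is conserved through the stack.
Layer 1: θ = 6.00°; offset = 23.0·tan 6.00° = 2.417 m.
Layer 2: sin θ = p·1.27 = 0.1724 → θ = 9.93°; offset = 3.2·tan 9.93° = 0.560 m.
Layer 3: sin θ = p·1.99 = 0.2701 → θ = 15.67°; offset = 18.5·tan 15.67° = 5.191 m.
Layer 4: sin θ = p·2.38 = 0.3231 → θ = 18.85°; offset = 21.4·tan 18.85° = 7.306 m.
Summing the layer offsets gives 15.474 m.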